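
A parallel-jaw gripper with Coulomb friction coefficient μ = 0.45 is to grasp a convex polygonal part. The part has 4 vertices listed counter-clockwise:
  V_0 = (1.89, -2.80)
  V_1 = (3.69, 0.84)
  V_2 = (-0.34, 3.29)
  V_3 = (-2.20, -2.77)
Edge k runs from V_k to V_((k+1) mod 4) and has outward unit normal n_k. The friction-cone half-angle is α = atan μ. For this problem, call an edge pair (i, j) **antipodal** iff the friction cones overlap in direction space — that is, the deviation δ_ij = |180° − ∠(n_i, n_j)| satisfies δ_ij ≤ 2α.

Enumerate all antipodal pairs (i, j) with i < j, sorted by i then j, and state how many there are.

count = 2; pairs: (0,2), (1,3)

α = atan 0.45 = 24.23°;  2α = 48.46°
n_0 = (+0.8964, -0.4433)
n_1 = (+0.5195, +0.8545)
n_2 = (-0.9560, +0.2934)
n_3 = (-0.0073, -1.0000)
  (0,1): δ = 94.98°  ·
  (0,2): δ = 9.25°  ✓
  (0,3): δ = 115.89°  ·
  (1,2): δ = 75.77°  ·
  (1,3): δ = 30.88°  ✓
  (2,3): δ = 73.36°  ·
antipodal pairs: 2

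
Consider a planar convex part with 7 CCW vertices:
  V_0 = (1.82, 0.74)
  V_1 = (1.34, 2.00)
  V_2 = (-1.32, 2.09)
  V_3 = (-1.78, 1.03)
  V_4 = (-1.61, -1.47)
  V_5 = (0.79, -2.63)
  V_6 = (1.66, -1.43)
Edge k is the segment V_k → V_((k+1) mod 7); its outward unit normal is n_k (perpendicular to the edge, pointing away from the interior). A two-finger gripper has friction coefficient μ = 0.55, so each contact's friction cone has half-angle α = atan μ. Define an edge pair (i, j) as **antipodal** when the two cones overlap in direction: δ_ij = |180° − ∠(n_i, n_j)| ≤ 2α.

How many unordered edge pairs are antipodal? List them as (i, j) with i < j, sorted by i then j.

α = atan 0.55 = 28.81°;  2α = 57.62°
n_0 = (+0.9345, +0.3560)
n_1 = (+0.0338, +0.9994)
n_2 = (-0.9173, +0.3981)
n_3 = (-0.9977, -0.0678)
n_4 = (-0.4352, -0.9003)
n_5 = (+0.8096, -0.5870)
n_6 = (+0.9973, -0.0735)
  (0,1): δ = 112.79°  ·
  (0,2): δ = 44.31°  ✓
  (0,3): δ = 16.96°  ✓
  (0,4): δ = 43.35°  ✓
  (0,5): δ = 123.20°  ·
  (0,6): δ = 154.93°  ·
  (1,2): δ = 111.52°  ·
  (1,3): δ = 84.17°  ·
  (1,4): δ = 23.86°  ✓
  (1,5): δ = 56.00°  ✓
  (1,6): δ = 87.72°  ·
  (2,3): δ = 152.65°  ·
  (2,4): δ = 92.34°  ·
  (2,5): δ = 12.48°  ✓
  (2,6): δ = 19.24°  ✓
  (3,4): δ = 119.69°  ·
  (3,5): δ = 39.83°  ✓
  (3,6): δ = 8.11°  ✓
  (4,5): δ = 100.15°  ·
  (4,6): δ = 68.42°  ·
  (5,6): δ = 148.27°  ·
antipodal pairs: 9

count = 9; pairs: (0,2), (0,3), (0,4), (1,4), (1,5), (2,5), (2,6), (3,5), (3,6)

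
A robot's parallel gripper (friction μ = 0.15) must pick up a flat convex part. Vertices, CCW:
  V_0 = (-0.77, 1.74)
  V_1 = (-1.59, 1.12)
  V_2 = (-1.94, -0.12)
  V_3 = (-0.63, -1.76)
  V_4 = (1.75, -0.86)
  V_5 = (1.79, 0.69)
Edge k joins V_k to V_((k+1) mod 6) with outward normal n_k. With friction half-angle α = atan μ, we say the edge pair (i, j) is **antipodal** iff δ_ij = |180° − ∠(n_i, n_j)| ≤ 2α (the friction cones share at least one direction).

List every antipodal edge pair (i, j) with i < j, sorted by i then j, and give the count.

count = 2; pairs: (0,3), (1,4)

α = atan 0.15 = 8.53°;  2α = 17.06°
n_0 = (-0.6031, +0.7977)
n_1 = (-0.9624, +0.2716)
n_2 = (-0.7813, -0.6241)
n_3 = (+0.3537, -0.9354)
n_4 = (+0.9997, -0.0258)
n_5 = (+0.3795, +0.9252)
  (0,1): δ = 142.85°  ·
  (0,2): δ = 88.48°  ·
  (0,3): δ = 16.38°  ✓
  (0,4): δ = 51.43°  ·
  (0,5): δ = 120.61°  ·
  (1,2): δ = 125.62°  ·
  (1,3): δ = 53.52°  ·
  (1,4): δ = 14.28°  ✓
  (1,5): δ = 83.46°  ·
  (2,3): δ = 107.90°  ·
  (2,4): δ = 40.10°  ·
  (2,5): δ = 29.08°  ·
  (3,4): δ = 112.19°  ·
  (3,5): δ = 43.02°  ·
  (4,5): δ = 110.82°  ·
antipodal pairs: 2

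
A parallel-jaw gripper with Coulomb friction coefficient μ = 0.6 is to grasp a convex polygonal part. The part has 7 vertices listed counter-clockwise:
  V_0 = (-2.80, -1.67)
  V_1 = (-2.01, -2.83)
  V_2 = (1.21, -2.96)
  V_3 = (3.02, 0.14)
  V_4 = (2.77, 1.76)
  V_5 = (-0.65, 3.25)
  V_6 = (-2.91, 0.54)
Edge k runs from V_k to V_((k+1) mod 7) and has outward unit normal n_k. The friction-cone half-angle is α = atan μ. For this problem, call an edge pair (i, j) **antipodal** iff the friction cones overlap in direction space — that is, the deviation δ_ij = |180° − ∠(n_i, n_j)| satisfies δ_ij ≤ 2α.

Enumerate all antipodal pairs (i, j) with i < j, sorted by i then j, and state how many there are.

α = atan 0.6 = 30.96°;  2α = 61.93°
n_0 = (-0.8265, -0.5629)
n_1 = (-0.0403, -0.9992)
n_2 = (+0.8636, -0.5042)
n_3 = (+0.9883, +0.1525)
n_4 = (+0.3994, +0.9168)
n_5 = (-0.7680, +0.6405)
n_6 = (-0.9988, -0.0497)
  (0,1): δ = 126.57°  ·
  (0,2): δ = 64.54°  ·
  (0,3): δ = 25.48°  ✓
  (0,4): δ = 32.20°  ✓
  (0,5): δ = 105.92°  ·
  (0,6): δ = 148.59°  ·
  (1,2): δ = 117.97°  ·
  (1,3): δ = 78.92°  ·
  (1,4): δ = 21.23°  ✓
  (1,5): δ = 52.49°  ✓
  (1,6): δ = 95.16°  ·
  (2,3): δ = 140.95°  ·
  (2,4): δ = 83.26°  ·
  (2,5): δ = 9.55°  ✓
  (2,6): δ = 33.13°  ✓
  (3,4): δ = 122.31°  ·
  (3,5): δ = 48.60°  ✓
  (3,6): δ = 5.92°  ✓
  (4,5): δ = 106.28°  ·
  (4,6): δ = 63.61°  ·
  (5,6): δ = 137.32°  ·
antipodal pairs: 8

count = 8; pairs: (0,3), (0,4), (1,4), (1,5), (2,5), (2,6), (3,5), (3,6)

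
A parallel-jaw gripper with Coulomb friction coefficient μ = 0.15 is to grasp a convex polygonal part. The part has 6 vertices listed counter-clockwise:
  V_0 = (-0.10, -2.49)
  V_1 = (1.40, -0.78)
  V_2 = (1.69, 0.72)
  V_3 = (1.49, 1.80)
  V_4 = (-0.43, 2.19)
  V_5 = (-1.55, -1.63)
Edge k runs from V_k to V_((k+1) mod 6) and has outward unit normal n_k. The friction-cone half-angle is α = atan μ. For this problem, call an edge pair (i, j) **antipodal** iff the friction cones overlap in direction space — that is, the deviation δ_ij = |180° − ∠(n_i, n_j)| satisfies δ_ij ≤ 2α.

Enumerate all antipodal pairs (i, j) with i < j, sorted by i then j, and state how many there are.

count = 1; pairs: (1,4)

α = atan 0.15 = 8.53°;  2α = 17.06°
n_0 = (+0.7518, -0.6594)
n_1 = (+0.9818, -0.1898)
n_2 = (+0.9833, +0.1821)
n_3 = (+0.1991, +0.9800)
n_4 = (-0.9596, +0.2814)
n_5 = (-0.5101, -0.8601)
  (0,1): δ = 149.69°  ·
  (0,2): δ = 128.25°  ·
  (0,3): δ = 60.22°  ·
  (0,4): δ = 24.92°  ·
  (0,5): δ = 100.58°  ·
  (1,2): δ = 158.57°  ·
  (1,3): δ = 90.54°  ·
  (1,4): δ = 5.40°  ✓
  (1,5): δ = 70.27°  ·
  (2,3): δ = 111.97°  ·
  (2,4): δ = 26.83°  ·
  (2,5): δ = 48.84°  ·
  (3,4): δ = 94.86°  ·
  (3,5): δ = 19.19°  ·
  (4,5): δ = 104.33°  ·
antipodal pairs: 1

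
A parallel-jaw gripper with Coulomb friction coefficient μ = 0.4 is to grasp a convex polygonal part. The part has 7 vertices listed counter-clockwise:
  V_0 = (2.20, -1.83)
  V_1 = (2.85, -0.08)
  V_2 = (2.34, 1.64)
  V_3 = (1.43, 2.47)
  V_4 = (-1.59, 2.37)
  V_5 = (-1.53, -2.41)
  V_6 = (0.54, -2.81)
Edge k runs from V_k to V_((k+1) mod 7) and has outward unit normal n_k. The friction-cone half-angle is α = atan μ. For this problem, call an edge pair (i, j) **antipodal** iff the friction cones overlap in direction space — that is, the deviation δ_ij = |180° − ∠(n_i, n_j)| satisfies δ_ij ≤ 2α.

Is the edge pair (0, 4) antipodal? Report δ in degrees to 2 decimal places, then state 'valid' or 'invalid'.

δ = 21.10°, valid

α = atan 0.4 = 21.80°;  2α = 43.60°
edge 0: e_0 = (+0.65, +1.75);  n_0 = (+0.9374, -0.3482)
edge 4: e_4 = (+0.06, -4.78);  n_4 = (-0.9999, -0.0126)
∠(n_0, n_4) = 158.90°
δ = |180° − 158.90°| = 21.10°
21.10° ≤ 2α = 43.60°  →  valid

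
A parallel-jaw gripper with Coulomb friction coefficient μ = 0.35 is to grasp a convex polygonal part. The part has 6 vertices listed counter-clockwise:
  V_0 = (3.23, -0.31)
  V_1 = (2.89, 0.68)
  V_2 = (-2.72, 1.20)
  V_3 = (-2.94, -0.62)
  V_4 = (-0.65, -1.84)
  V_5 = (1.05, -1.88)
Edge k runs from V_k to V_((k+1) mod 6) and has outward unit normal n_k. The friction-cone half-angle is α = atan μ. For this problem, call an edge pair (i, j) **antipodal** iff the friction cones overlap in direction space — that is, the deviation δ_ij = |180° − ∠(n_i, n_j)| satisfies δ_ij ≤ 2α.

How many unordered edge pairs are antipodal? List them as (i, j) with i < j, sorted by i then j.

α = atan 0.35 = 19.29°;  2α = 38.58°
n_0 = (+0.9458, +0.3248)
n_1 = (+0.0923, +0.9957)
n_2 = (-0.9928, +0.1200)
n_3 = (-0.4702, -0.8826)
n_4 = (-0.0235, -0.9997)
n_5 = (+0.5844, -0.8115)
  (0,1): δ = 114.25°  ·
  (0,2): δ = 25.85°  ✓
  (0,3): δ = 43.00°  ·
  (0,4): δ = 69.70°  ·
  (0,5): δ = 106.81°  ·
  (1,2): δ = 91.60°  ·
  (1,3): δ = 22.75°  ✓
  (1,4): δ = 3.95°  ✓
  (1,5): δ = 41.06°  ·
  (2,3): δ = 111.15°  ·
  (2,4): δ = 84.46°  ·
  (2,5): δ = 47.35°  ·
  (3,4): δ = 153.30°  ·
  (3,5): δ = 116.19°  ·
  (4,5): δ = 142.89°  ·
antipodal pairs: 3

count = 3; pairs: (0,2), (1,3), (1,4)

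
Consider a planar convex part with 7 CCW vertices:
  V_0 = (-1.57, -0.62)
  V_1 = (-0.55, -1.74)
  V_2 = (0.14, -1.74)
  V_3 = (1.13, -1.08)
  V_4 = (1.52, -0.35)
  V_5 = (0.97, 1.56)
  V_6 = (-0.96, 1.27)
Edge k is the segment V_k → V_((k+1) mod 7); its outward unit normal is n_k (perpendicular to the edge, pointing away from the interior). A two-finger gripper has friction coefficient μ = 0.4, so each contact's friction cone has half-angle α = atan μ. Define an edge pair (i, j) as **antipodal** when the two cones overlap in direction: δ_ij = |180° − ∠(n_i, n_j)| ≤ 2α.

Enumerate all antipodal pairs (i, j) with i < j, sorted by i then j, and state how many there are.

count = 6; pairs: (0,4), (1,5), (2,5), (2,6), (3,6), (4,6)

α = atan 0.4 = 21.80°;  2α = 43.60°
n_0 = (-0.7393, -0.6733)
n_1 = (+0.0000, -1.0000)
n_2 = (+0.5547, -0.8321)
n_3 = (+0.8820, -0.4712)
n_4 = (+0.9610, +0.2767)
n_5 = (-0.1486, +0.9889)
n_6 = (-0.9517, +0.3071)
  (0,1): δ = 132.32°  ·
  (0,2): δ = 98.63°  ·
  (0,3): δ = 70.44°  ·
  (0,4): δ = 26.26°  ✓
  (0,5): δ = 56.22°  ·
  (0,6): δ = 119.79°  ·
  (1,2): δ = 146.31°  ·
  (1,3): δ = 118.11°  ·
  (1,4): δ = 73.94°  ·
  (1,5): δ = 8.55°  ✓
  (1,6): δ = 72.11°  ·
  (2,3): δ = 151.80°  ·
  (2,4): δ = 107.63°  ·
  (2,5): δ = 25.14°  ✓
  (2,6): δ = 38.42°  ✓
  (3,4): δ = 135.82°  ·
  (3,5): δ = 53.34°  ·
  (3,6): δ = 10.23°  ✓
  (4,5): δ = 97.52°  ·
  (4,6): δ = 33.95°  ✓
  (5,6): δ = 116.43°  ·
antipodal pairs: 6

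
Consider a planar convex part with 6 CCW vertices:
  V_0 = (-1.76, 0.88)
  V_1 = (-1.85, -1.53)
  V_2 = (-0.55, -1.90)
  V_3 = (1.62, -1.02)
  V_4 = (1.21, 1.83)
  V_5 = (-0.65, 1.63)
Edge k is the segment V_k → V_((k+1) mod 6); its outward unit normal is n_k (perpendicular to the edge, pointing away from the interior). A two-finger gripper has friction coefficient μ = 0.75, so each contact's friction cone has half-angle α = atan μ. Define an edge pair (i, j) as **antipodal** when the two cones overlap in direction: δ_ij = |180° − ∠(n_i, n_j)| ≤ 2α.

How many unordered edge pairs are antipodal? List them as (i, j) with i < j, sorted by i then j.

α = atan 0.75 = 36.87°;  2α = 73.74°
n_0 = (-0.9993, +0.0373)
n_1 = (-0.2737, -0.9618)
n_2 = (+0.3758, -0.9267)
n_3 = (+0.9898, +0.1424)
n_4 = (-0.1069, +0.9943)
n_5 = (-0.5599, +0.8286)
  (0,1): δ = 103.75°  ·
  (0,2): δ = 65.79°  ✓
  (0,3): δ = 10.33°  ✓
  (0,4): δ = 98.28°  ·
  (0,5): δ = 126.18°  ·
  (1,2): δ = 142.04°  ·
  (1,3): δ = 65.93°  ✓
  (1,4): δ = 22.02°  ✓
  (1,5): δ = 49.93°  ✓
  (2,3): δ = 103.89°  ·
  (2,4): δ = 15.94°  ✓
  (2,5): δ = 11.97°  ✓
  (3,4): δ = 92.05°  ·
  (3,5): δ = 64.14°  ✓
  (4,5): δ = 152.09°  ·
antipodal pairs: 8

count = 8; pairs: (0,2), (0,3), (1,3), (1,4), (1,5), (2,4), (2,5), (3,5)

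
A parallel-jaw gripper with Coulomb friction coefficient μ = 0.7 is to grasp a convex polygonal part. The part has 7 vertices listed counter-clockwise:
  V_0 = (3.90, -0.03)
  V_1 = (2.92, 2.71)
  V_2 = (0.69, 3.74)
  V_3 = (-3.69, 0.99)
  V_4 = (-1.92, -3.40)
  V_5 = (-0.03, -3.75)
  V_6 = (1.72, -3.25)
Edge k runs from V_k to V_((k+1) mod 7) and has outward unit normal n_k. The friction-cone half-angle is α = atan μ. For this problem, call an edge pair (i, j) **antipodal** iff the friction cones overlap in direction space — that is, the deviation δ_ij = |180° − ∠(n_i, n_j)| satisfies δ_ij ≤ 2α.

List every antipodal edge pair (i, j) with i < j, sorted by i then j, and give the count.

count = 9; pairs: (0,3), (0,4), (1,3), (1,4), (1,5), (2,4), (2,5), (2,6), (3,6)

α = atan 0.7 = 34.99°;  2α = 69.98°
n_0 = (+0.9416, +0.3368)
n_1 = (+0.4193, +0.9078)
n_2 = (-0.5317, +0.8469)
n_3 = (-0.9275, -0.3739)
n_4 = (-0.1821, -0.9833)
n_5 = (+0.2747, -0.9615)
n_6 = (+0.8281, -0.5606)
  (0,1): δ = 134.47°  ·
  (0,2): δ = 77.56°  ·
  (0,3): δ = 2.28°  ✓
  (0,4): δ = 59.83°  ✓
  (0,5): δ = 86.27°  ·
  (0,6): δ = 126.22°  ·
  (1,2): δ = 123.09°  ·
  (1,3): δ = 43.25°  ✓
  (1,4): δ = 14.30°  ✓
  (1,5): δ = 40.74°  ✓
  (1,6): δ = 80.69°  ·
  (2,3): δ = 100.16°  ·
  (2,4): δ = 42.61°  ✓
  (2,5): δ = 16.18°  ✓
  (2,6): δ = 23.78°  ✓
  (3,4): δ = 122.45°  ·
  (3,5): δ = 96.01°  ·
  (3,6): δ = 56.06°  ✓
  (4,5): δ = 153.56°  ·
  (4,6): δ = 113.61°  ·
  (5,6): δ = 140.04°  ·
antipodal pairs: 9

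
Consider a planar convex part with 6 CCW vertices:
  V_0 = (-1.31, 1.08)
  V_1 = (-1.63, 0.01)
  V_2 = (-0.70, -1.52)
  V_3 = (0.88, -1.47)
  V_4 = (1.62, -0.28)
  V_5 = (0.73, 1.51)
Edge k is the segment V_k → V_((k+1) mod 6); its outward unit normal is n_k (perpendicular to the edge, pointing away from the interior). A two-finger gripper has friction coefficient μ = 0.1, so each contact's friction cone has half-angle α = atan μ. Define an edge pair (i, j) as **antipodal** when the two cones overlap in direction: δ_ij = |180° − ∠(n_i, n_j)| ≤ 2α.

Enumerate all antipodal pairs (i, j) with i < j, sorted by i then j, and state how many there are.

α = atan 0.1 = 5.71°;  2α = 11.42°
n_0 = (-0.9581, +0.2865)
n_1 = (-0.8545, -0.5194)
n_2 = (+0.0316, -0.9995)
n_3 = (+0.8492, -0.5281)
n_4 = (+0.8954, +0.4452)
n_5 = (-0.2063, +0.9785)
  (0,1): δ = 132.06°  ·
  (0,2): δ = 71.54°  ·
  (0,3): δ = 15.23°  ·
  (0,4): δ = 43.09°  ·
  (0,5): δ = 118.55°  ·
  (1,2): δ = 119.48°  ·
  (1,3): δ = 63.17°  ·
  (1,4): δ = 4.86°  ✓
  (1,5): δ = 70.61°  ·
  (2,3): δ = 123.69°  ·
  (2,4): δ = 65.38°  ·
  (2,5): δ = 10.09°  ✓
  (3,4): δ = 121.69°  ·
  (3,5): δ = 46.22°  ·
  (4,5): δ = 104.53°  ·
antipodal pairs: 2

count = 2; pairs: (1,4), (2,5)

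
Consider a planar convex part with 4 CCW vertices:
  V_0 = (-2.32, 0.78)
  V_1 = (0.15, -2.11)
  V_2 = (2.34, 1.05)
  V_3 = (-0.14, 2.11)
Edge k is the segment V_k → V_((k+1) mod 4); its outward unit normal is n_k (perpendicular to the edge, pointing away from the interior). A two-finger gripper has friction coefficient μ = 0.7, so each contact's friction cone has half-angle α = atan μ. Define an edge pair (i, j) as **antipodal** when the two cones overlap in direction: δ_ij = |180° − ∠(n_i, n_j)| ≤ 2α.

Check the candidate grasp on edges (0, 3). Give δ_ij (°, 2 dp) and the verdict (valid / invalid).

α = atan 0.7 = 34.99°;  2α = 69.98°
edge 0: e_0 = (+2.47, -2.89);  n_0 = (-0.7602, -0.6497)
edge 3: e_3 = (-2.18, -1.33);  n_3 = (-0.5208, +0.8537)
∠(n_0, n_3) = 99.13°
δ = |180° − 99.13°| = 80.87°
80.87° > 2α = 69.98°  →  invalid

δ = 80.87°, invalid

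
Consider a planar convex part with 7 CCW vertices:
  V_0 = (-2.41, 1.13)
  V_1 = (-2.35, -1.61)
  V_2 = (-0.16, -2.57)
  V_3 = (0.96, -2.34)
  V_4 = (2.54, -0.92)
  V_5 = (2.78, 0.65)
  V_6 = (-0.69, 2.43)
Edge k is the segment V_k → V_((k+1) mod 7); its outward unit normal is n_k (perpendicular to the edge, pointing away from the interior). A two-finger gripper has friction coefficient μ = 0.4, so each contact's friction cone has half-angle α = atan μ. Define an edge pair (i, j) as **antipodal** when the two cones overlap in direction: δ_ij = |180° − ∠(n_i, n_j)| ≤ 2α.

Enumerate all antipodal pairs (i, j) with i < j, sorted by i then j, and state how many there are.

count = 5; pairs: (0,4), (1,5), (2,5), (2,6), (3,6)

α = atan 0.4 = 21.80°;  2α = 43.60°
n_0 = (-0.9998, -0.0219)
n_1 = (-0.4015, -0.9159)
n_2 = (+0.2012, -0.9796)
n_3 = (+0.6684, -0.7438)
n_4 = (+0.9885, -0.1511)
n_5 = (+0.4564, +0.8898)
n_6 = (-0.6030, +0.7978)
  (0,1): δ = 114.92°  ·
  (0,2): δ = 79.65°  ·
  (0,3): δ = 49.31°  ·
  (0,4): δ = 9.95°  ✓
  (0,5): δ = 61.59°  ·
  (0,6): δ = 125.83°  ·
  (1,2): δ = 144.72°  ·
  (1,3): δ = 114.38°  ·
  (1,4): δ = 75.02°  ·
  (1,5): δ = 3.49°  ✓
  (1,6): δ = 60.75°  ·
  (2,3): δ = 149.66°  ·
  (2,4): δ = 110.30°  ·
  (2,5): δ = 38.76°  ✓
  (2,6): δ = 25.48°  ✓
  (3,4): δ = 140.64°  ·
  (3,5): δ = 69.10°  ·
  (3,6): δ = 4.86°  ✓
  (4,5): δ = 108.47°  ·
  (4,6): δ = 44.23°  ·
  (5,6): δ = 115.76°  ·
antipodal pairs: 5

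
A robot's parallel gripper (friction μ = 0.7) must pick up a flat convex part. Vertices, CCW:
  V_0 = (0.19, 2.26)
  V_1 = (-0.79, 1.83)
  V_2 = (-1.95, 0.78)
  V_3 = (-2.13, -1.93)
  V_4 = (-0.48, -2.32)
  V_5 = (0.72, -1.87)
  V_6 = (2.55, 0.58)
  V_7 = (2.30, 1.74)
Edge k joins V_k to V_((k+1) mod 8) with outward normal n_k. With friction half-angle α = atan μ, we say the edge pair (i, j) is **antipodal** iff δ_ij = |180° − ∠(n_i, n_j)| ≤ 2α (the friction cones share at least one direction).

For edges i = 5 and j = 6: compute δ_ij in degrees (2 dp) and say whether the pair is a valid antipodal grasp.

δ = 131.08°, invalid

α = atan 0.7 = 34.99°;  2α = 69.98°
edge 5: e_5 = (+1.83, +2.45);  n_5 = (+0.8012, -0.5984)
edge 6: e_6 = (-0.25, +1.16);  n_6 = (+0.9776, +0.2107)
∠(n_5, n_6) = 48.92°
δ = |180° − 48.92°| = 131.08°
131.08° > 2α = 69.98°  →  invalid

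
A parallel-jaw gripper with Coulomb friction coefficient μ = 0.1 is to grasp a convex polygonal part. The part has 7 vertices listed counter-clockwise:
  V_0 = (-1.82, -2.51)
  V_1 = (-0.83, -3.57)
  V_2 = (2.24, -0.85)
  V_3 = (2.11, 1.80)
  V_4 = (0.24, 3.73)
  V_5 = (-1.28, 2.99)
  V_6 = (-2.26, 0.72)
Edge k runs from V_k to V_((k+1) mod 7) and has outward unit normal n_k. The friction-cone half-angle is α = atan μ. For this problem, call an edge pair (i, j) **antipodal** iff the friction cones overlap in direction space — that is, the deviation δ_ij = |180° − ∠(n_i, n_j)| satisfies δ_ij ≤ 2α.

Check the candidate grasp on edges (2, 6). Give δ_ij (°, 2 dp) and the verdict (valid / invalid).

δ = 4.95°, valid

α = atan 0.1 = 5.71°;  2α = 11.42°
edge 2: e_2 = (-0.13, +2.65);  n_2 = (+0.9988, +0.0490)
edge 6: e_6 = (+0.44, -3.23);  n_6 = (-0.9908, -0.1350)
∠(n_2, n_6) = 175.05°
δ = |180° − 175.05°| = 4.95°
4.95° ≤ 2α = 11.42°  →  valid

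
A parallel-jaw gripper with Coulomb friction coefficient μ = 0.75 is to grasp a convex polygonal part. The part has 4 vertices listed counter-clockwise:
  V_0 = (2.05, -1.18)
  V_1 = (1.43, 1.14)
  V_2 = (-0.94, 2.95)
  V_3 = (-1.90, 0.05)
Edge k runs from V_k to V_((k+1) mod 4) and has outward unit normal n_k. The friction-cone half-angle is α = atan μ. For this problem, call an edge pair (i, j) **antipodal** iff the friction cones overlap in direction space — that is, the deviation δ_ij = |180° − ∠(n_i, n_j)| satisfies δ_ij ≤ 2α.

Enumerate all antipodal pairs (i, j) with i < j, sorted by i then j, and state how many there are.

count = 4; pairs: (0,2), (0,3), (1,2), (1,3)

α = atan 0.75 = 36.87°;  2α = 73.74°
n_0 = (+0.9661, +0.2582)
n_1 = (+0.6070, +0.7947)
n_2 = (-0.9493, +0.3143)
n_3 = (-0.2973, -0.9548)
  (0,1): δ = 142.33°  ·
  (0,2): δ = 33.28°  ✓
  (0,3): δ = 57.74°  ✓
  (1,2): δ = 70.95°  ✓
  (1,3): δ = 20.07°  ✓
  (2,3): δ = 88.98°  ·
antipodal pairs: 4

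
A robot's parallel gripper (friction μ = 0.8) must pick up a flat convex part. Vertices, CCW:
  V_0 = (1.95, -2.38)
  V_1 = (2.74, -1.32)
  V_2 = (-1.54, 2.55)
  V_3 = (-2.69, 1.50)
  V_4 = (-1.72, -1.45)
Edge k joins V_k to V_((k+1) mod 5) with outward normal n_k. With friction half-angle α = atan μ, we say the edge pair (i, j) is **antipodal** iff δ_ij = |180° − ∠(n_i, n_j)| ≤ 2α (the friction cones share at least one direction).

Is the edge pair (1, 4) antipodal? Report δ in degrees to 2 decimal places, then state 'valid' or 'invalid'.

α = atan 0.8 = 38.66°;  2α = 77.32°
edge 1: e_1 = (-4.28, +3.87);  n_1 = (+0.6707, +0.7417)
edge 4: e_4 = (+3.67, -0.93);  n_4 = (-0.2456, -0.9694)
∠(n_1, n_4) = 152.10°
δ = |180° − 152.10°| = 27.90°
27.90° ≤ 2α = 77.32°  →  valid

δ = 27.90°, valid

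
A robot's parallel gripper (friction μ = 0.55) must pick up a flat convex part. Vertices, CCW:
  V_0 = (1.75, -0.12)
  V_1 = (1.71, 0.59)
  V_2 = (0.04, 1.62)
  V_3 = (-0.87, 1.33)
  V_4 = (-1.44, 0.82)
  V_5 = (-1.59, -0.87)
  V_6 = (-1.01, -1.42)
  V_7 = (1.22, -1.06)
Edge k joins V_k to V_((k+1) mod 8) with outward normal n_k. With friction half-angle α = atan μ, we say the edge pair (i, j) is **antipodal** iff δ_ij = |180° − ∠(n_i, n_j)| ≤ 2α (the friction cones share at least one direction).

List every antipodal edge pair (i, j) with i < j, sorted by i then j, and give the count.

count = 10; pairs: (0,3), (0,4), (0,5), (1,5), (1,6), (2,6), (2,7), (3,6), (3,7), (4,7)

α = atan 0.55 = 28.81°;  2α = 57.62°
n_0 = (+0.9984, +0.0562)
n_1 = (+0.5250, +0.8511)
n_2 = (-0.3036, +0.9528)
n_3 = (-0.6668, +0.7452)
n_4 = (-0.9961, +0.0884)
n_5 = (-0.6881, -0.7256)
n_6 = (+0.1594, -0.9872)
n_7 = (+0.8711, -0.4911)
  (0,1): δ = 124.89°  ·
  (0,2): δ = 75.55°  ·
  (0,3): δ = 51.40°  ✓
  (0,4): δ = 8.30°  ✓
  (0,5): δ = 43.30°  ✓
  (0,6): δ = 95.95°  ·
  (0,7): δ = 147.36°  ·
  (1,2): δ = 130.66°  ·
  (1,3): δ = 106.51°  ·
  (1,4): δ = 63.41°  ·
  (1,5): δ = 11.81°  ✓
  (1,6): δ = 40.84°  ✓
  (1,7): δ = 92.25°  ·
  (2,3): δ = 155.86°  ·
  (2,4): δ = 112.75°  ·
  (2,5): δ = 61.16°  ·
  (2,6): δ = 8.51°  ✓
  (2,7): δ = 42.91°  ✓
  (3,4): δ = 136.89°  ·
  (3,5): δ = 85.30°  ·
  (3,6): δ = 32.65°  ✓
  (3,7): δ = 18.76°  ✓
  (4,5): δ = 128.41°  ·
  (4,6): δ = 75.76°  ·
  (4,7): δ = 24.34°  ✓
  (5,6): δ = 127.35°  ·
  (5,7): δ = 75.94°  ·
  (6,7): δ = 128.59°  ·
antipodal pairs: 10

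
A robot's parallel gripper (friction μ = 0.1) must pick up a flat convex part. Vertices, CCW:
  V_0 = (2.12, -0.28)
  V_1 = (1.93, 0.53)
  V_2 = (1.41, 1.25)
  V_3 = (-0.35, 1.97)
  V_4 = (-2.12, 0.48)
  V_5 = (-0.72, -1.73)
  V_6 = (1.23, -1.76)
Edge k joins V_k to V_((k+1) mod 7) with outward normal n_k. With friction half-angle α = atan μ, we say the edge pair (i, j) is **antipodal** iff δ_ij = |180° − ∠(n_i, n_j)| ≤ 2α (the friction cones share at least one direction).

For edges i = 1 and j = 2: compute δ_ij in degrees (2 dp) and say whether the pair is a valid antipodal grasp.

α = atan 0.1 = 5.71°;  2α = 11.42°
edge 1: e_1 = (-0.52, +0.72);  n_1 = (+0.8107, +0.5855)
edge 2: e_2 = (-1.76, +0.72);  n_2 = (+0.3786, +0.9255)
∠(n_1, n_2) = 31.91°
δ = |180° − 31.91°| = 148.09°
148.09° > 2α = 11.42°  →  invalid

δ = 148.09°, invalid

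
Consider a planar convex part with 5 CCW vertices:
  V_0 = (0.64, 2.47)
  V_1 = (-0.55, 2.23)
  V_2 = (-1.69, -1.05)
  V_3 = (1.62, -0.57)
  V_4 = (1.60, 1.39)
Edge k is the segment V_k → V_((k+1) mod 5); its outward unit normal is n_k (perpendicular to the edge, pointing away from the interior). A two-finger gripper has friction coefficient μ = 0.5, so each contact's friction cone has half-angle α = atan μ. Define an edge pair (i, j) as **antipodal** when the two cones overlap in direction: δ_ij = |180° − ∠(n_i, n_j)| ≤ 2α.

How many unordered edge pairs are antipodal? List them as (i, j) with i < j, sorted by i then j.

α = atan 0.5 = 26.57°;  2α = 53.13°
n_0 = (-0.1977, +0.9803)
n_1 = (-0.9446, +0.3283)
n_2 = (+0.1435, -0.9896)
n_3 = (+0.9999, +0.0102)
n_4 = (+0.7474, +0.6644)
  (0,1): δ = 120.57°  ·
  (0,2): δ = 3.15°  ✓
  (0,3): δ = 79.18°  ·
  (0,4): δ = 120.23°  ·
  (1,2): δ = 62.58°  ·
  (1,3): δ = 19.75°  ✓
  (1,4): δ = 60.80°  ·
  (2,3): δ = 97.67°  ·
  (2,4): δ = 56.62°  ·
  (3,4): δ = 138.95°  ·
antipodal pairs: 2

count = 2; pairs: (0,2), (1,3)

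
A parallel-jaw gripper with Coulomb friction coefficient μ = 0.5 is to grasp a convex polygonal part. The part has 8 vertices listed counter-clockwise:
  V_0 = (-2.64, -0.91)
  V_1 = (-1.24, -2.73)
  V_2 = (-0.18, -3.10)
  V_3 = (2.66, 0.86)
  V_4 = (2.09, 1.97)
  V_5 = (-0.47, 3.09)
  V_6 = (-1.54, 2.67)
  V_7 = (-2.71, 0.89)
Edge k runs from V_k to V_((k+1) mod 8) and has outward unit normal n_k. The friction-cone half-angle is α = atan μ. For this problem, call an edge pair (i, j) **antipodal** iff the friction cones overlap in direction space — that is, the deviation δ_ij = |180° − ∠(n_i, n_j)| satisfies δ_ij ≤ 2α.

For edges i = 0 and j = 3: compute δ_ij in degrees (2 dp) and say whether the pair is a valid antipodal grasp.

δ = 10.39°, valid

α = atan 0.5 = 26.57°;  2α = 53.13°
edge 0: e_0 = (+1.40, -1.82);  n_0 = (-0.7926, -0.6097)
edge 3: e_3 = (-0.57, +1.11);  n_3 = (+0.8896, +0.4568)
∠(n_0, n_3) = 169.61°
δ = |180° − 169.61°| = 10.39°
10.39° ≤ 2α = 53.13°  →  valid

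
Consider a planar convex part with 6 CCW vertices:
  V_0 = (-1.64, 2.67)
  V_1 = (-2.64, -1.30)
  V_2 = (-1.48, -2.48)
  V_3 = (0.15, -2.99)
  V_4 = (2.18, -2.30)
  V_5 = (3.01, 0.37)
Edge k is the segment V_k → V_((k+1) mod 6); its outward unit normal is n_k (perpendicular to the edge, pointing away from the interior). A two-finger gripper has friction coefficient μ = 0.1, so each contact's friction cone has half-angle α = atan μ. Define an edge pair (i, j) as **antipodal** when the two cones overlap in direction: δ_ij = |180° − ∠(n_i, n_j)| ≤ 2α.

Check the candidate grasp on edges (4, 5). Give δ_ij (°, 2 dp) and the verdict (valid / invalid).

α = atan 0.1 = 5.71°;  2α = 11.42°
edge 4: e_4 = (+0.83, +2.67);  n_4 = (+0.9549, -0.2968)
edge 5: e_5 = (-4.65, +2.30);  n_5 = (+0.4434, +0.8963)
∠(n_4, n_5) = 80.95°
δ = |180° − 80.95°| = 99.05°
99.05° > 2α = 11.42°  →  invalid

δ = 99.05°, invalid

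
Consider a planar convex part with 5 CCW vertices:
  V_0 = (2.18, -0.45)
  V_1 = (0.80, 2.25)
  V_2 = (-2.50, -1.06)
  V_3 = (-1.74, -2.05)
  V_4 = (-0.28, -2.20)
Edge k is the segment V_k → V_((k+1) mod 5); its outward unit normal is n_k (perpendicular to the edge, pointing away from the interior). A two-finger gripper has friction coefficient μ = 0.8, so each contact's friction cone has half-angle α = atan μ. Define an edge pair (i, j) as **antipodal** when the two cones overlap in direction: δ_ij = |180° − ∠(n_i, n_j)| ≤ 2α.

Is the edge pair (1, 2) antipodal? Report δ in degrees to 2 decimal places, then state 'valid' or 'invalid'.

δ = 97.57°, invalid

α = atan 0.8 = 38.66°;  2α = 77.32°
edge 1: e_1 = (-3.30, -3.31);  n_1 = (-0.7082, +0.7060)
edge 2: e_2 = (+0.76, -0.99);  n_2 = (-0.7932, -0.6089)
∠(n_1, n_2) = 82.43°
δ = |180° − 82.43°| = 97.57°
97.57° > 2α = 77.32°  →  invalid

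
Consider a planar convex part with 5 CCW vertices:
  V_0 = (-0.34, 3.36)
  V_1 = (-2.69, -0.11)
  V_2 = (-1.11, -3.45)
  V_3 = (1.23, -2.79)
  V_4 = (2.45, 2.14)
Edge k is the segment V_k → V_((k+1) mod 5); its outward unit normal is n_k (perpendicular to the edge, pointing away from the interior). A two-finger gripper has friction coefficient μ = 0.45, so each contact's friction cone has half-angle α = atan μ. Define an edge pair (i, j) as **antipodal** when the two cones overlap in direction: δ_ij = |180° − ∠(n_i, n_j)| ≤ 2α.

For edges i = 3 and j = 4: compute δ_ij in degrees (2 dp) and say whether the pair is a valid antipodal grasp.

α = atan 0.45 = 24.23°;  2α = 48.46°
edge 3: e_3 = (+1.22, +4.93);  n_3 = (+0.9707, -0.2402)
edge 4: e_4 = (-2.79, +1.22);  n_4 = (+0.4006, +0.9162)
∠(n_3, n_4) = 80.28°
δ = |180° − 80.28°| = 99.72°
99.72° > 2α = 48.46°  →  invalid

δ = 99.72°, invalid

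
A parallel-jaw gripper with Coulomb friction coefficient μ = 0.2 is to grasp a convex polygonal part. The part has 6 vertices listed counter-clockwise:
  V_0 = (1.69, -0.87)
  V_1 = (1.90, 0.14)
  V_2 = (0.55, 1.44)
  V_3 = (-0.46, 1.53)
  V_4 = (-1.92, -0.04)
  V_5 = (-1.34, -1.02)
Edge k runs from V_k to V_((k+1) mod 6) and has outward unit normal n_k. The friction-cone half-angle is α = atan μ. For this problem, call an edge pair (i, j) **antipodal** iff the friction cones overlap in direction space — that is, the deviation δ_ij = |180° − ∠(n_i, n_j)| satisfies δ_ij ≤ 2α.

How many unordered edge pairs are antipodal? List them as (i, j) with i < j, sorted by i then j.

α = atan 0.2 = 11.31°;  2α = 22.62°
n_0 = (+0.9791, -0.2036)
n_1 = (+0.6936, +0.7203)
n_2 = (+0.0888, +0.9961)
n_3 = (-0.7323, +0.6810)
n_4 = (-0.8606, -0.5093)
n_5 = (+0.0494, -0.9988)
  (0,1): δ = 122.17°  ·
  (0,2): δ = 83.35°  ·
  (0,3): δ = 31.18°  ·
  (0,4): δ = 42.36°  ·
  (0,5): δ = 104.58°  ·
  (1,2): δ = 141.17°  ·
  (1,3): δ = 89.00°  ·
  (1,4): δ = 15.46°  ✓
  (1,5): δ = 46.75°  ·
  (2,3): δ = 127.83°  ·
  (2,4): δ = 54.29°  ·
  (2,5): δ = 7.93°  ✓
  (3,4): δ = 106.46°  ·
  (3,5): δ = 44.25°  ·
  (4,5): δ = 117.78°  ·
antipodal pairs: 2

count = 2; pairs: (1,4), (2,5)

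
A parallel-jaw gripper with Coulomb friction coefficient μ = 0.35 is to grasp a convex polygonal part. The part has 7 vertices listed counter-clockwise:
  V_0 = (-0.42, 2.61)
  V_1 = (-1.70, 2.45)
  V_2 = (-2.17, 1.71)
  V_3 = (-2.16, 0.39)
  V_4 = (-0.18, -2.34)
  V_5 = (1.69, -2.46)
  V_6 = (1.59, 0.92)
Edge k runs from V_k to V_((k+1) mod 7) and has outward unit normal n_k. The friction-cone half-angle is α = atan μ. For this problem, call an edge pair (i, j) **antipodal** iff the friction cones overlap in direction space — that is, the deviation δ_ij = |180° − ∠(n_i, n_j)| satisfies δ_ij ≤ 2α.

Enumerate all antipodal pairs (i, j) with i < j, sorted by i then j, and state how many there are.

count = 6; pairs: (0,4), (1,5), (2,5), (3,5), (3,6), (4,6)

α = atan 0.35 = 19.29°;  2α = 38.58°
n_0 = (-0.1240, +0.9923)
n_1 = (-0.8441, +0.5361)
n_2 = (-1.0000, -0.0076)
n_3 = (-0.8095, -0.5871)
n_4 = (-0.0640, -0.9979)
n_5 = (+0.9996, +0.0296)
n_6 = (+0.6435, +0.7654)
  (0,1): δ = 129.55°  ·
  (0,2): δ = 96.69°  ·
  (0,3): δ = 61.17°  ·
  (0,4): δ = 10.80°  ✓
  (0,5): δ = 84.57°  ·
  (0,6): δ = 132.82°  ·
  (1,2): δ = 147.14°  ·
  (1,3): δ = 111.63°  ·
  (1,4): δ = 61.25°  ·
  (1,5): δ = 34.12°  ✓
  (1,6): δ = 82.36°  ·
  (2,3): δ = 144.48°  ·
  (2,4): δ = 94.11°  ·
  (2,5): δ = 1.26°  ✓
  (2,6): δ = 49.51°  ·
  (3,4): δ = 129.62°  ·
  (3,5): δ = 34.26°  ✓
  (3,6): δ = 13.99°  ✓
  (4,5): δ = 84.63°  ·
  (4,6): δ = 36.39°  ✓
  (5,6): δ = 131.75°  ·
antipodal pairs: 6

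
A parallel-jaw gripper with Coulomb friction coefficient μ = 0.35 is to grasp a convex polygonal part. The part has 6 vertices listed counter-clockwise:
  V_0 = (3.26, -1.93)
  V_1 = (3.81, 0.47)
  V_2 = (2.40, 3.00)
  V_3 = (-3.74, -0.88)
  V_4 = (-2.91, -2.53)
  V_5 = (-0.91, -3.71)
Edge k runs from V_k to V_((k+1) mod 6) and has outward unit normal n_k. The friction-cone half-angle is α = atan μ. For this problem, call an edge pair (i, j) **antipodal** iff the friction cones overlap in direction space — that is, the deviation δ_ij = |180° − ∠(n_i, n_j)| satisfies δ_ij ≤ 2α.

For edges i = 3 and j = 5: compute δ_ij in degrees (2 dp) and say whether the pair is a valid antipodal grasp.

α = atan 0.35 = 19.29°;  2α = 38.58°
edge 3: e_3 = (+0.83, -1.65);  n_3 = (-0.8933, -0.4494)
edge 5: e_5 = (+4.17, +1.78);  n_5 = (+0.3926, -0.9197)
∠(n_3, n_5) = 86.41°
δ = |180° − 86.41°| = 93.59°
93.59° > 2α = 38.58°  →  invalid

δ = 93.59°, invalid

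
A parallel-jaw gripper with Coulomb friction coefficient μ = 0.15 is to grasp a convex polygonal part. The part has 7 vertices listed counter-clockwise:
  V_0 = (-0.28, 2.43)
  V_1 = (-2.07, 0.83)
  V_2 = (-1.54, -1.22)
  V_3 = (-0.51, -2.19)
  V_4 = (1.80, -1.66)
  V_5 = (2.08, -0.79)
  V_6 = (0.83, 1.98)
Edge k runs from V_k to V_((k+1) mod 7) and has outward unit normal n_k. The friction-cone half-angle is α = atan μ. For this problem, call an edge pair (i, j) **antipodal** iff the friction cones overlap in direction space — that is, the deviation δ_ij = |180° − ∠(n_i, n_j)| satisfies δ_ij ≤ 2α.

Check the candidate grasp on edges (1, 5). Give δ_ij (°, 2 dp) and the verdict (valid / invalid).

δ = 9.79°, valid

α = atan 0.15 = 8.53°;  2α = 17.06°
edge 1: e_1 = (+0.53, -2.05);  n_1 = (-0.9682, -0.2503)
edge 5: e_5 = (-1.25, +2.77);  n_5 = (+0.9115, +0.4113)
∠(n_1, n_5) = 170.21°
δ = |180° − 170.21°| = 9.79°
9.79° ≤ 2α = 17.06°  →  valid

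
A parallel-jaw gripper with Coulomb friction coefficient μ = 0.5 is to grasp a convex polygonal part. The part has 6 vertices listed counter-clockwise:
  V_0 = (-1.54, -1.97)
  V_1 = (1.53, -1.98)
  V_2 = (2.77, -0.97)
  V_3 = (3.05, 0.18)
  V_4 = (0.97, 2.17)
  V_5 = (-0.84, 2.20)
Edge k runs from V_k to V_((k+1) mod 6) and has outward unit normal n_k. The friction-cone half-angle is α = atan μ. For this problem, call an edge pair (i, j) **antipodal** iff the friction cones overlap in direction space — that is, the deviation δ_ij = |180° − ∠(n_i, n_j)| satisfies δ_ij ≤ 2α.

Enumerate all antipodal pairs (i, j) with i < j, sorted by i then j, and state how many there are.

α = atan 0.5 = 26.57°;  2α = 53.13°
n_0 = (-0.0033, -1.0000)
n_1 = (+0.6315, -0.7753)
n_2 = (+0.9716, -0.2366)
n_3 = (+0.6913, +0.7226)
n_4 = (+0.0166, +0.9999)
n_5 = (-0.9862, +0.1655)
  (0,1): δ = 140.65°  ·
  (0,2): δ = 103.50°  ·
  (0,3): δ = 43.55°  ✓
  (0,4): δ = 0.76°  ✓
  (0,5): δ = 80.66°  ·
  (1,2): δ = 142.85°  ·
  (1,3): δ = 82.90°  ·
  (1,4): δ = 40.11°  ✓
  (1,5): δ = 41.31°  ✓
  (2,3): δ = 120.05°  ·
  (2,4): δ = 77.27°  ·
  (2,5): δ = 4.15°  ✓
  (3,4): δ = 137.22°  ·
  (3,5): δ = 55.80°  ·
  (4,5): δ = 98.58°  ·
antipodal pairs: 5

count = 5; pairs: (0,3), (0,4), (1,4), (1,5), (2,5)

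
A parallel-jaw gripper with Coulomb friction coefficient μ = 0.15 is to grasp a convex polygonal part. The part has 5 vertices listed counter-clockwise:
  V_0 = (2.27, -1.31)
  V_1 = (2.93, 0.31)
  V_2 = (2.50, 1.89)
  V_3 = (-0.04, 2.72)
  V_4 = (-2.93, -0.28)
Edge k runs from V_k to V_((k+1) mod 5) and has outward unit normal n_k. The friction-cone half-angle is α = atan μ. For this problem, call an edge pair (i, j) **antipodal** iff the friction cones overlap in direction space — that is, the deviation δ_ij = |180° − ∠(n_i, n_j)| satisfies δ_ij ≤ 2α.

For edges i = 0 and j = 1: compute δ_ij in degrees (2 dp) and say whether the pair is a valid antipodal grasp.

α = atan 0.15 = 8.53°;  2α = 17.06°
edge 0: e_0 = (+0.66, +1.62);  n_0 = (+0.9261, -0.3773)
edge 1: e_1 = (-0.43, +1.58);  n_1 = (+0.9649, +0.2626)
∠(n_0, n_1) = 37.39°
δ = |180° − 37.39°| = 142.61°
142.61° > 2α = 17.06°  →  invalid

δ = 142.61°, invalid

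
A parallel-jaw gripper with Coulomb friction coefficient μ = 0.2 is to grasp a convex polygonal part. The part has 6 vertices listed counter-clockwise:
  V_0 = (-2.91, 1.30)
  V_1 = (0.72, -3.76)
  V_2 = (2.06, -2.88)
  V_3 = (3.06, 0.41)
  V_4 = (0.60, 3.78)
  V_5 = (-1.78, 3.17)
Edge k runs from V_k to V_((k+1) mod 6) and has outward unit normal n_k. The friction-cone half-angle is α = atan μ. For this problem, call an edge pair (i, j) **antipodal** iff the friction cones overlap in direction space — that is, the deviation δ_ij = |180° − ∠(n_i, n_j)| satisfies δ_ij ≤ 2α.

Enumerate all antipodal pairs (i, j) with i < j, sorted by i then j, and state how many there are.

count = 3; pairs: (0,3), (1,4), (2,5)

α = atan 0.2 = 11.31°;  2α = 22.62°
n_0 = (-0.8125, -0.5829)
n_1 = (+0.5489, -0.8359)
n_2 = (+0.9568, -0.2908)
n_3 = (+0.8077, +0.5896)
n_4 = (-0.2483, +0.9687)
n_5 = (-0.8559, +0.5172)
  (0,1): δ = 92.36°  ·
  (0,2): δ = 52.56°  ·
  (0,3): δ = 0.47°  ✓
  (0,4): δ = 68.72°  ·
  (0,5): δ = 113.20°  ·
  (1,2): δ = 140.20°  ·
  (1,3): δ = 87.17°  ·
  (1,4): δ = 18.92°  ✓
  (1,5): δ = 25.56°  ·
  (2,3): δ = 126.96°  ·
  (2,4): δ = 58.72°  ·
  (2,5): δ = 14.24°  ✓
  (3,4): δ = 111.75°  ·
  (3,5): δ = 67.27°  ·
  (4,5): δ = 135.52°  ·
antipodal pairs: 3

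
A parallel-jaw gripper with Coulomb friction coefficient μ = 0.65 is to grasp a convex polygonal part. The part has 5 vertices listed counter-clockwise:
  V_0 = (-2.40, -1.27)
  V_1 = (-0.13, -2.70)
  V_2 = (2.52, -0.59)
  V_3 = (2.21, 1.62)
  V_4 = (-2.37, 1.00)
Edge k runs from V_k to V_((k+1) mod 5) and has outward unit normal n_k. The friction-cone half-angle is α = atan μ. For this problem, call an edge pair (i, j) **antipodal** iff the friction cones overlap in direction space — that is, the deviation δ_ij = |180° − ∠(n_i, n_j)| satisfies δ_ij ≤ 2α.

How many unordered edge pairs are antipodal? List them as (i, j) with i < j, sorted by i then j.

count = 5; pairs: (0,2), (0,3), (1,3), (1,4), (2,4)

α = atan 0.65 = 33.02°;  2α = 66.05°
n_0 = (-0.5330, -0.8461)
n_1 = (+0.6229, -0.7823)
n_2 = (+0.9903, +0.1389)
n_3 = (-0.1341, +0.9910)
n_4 = (-0.9999, +0.0132)
  (0,1): δ = 109.26°  ·
  (0,2): δ = 49.81°  ✓
  (0,3): δ = 39.92°  ✓
  (0,4): δ = 121.45°  ·
  (1,2): δ = 120.54°  ·
  (1,3): δ = 30.82°  ✓
  (1,4): δ = 50.72°  ✓
  (2,3): δ = 90.28°  ·
  (2,4): δ = 8.74°  ✓
  (3,4): δ = 98.47°  ·
antipodal pairs: 5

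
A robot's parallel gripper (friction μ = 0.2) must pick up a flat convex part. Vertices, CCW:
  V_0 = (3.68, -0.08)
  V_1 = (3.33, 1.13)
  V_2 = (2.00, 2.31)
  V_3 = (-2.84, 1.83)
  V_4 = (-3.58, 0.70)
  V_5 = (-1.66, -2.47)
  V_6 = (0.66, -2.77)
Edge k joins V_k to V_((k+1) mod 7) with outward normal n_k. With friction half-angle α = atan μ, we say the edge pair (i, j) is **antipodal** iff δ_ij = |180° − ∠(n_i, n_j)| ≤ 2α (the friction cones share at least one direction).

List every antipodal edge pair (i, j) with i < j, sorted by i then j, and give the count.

α = atan 0.2 = 11.31°;  2α = 22.62°
n_0 = (+0.9606, +0.2779)
n_1 = (+0.6637, +0.7480)
n_2 = (-0.0987, +0.9951)
n_3 = (-0.8366, +0.5478)
n_4 = (-0.8553, -0.5181)
n_5 = (-0.1282, -0.9917)
n_6 = (+0.6651, -0.7467)
  (0,1): δ = 147.71°  ·
  (0,2): δ = 100.47°  ·
  (0,3): δ = 49.35°  ·
  (0,4): δ = 15.07°  ✓
  (0,5): δ = 66.50°  ·
  (0,6): δ = 115.56°  ·
  (1,2): δ = 132.76°  ·
  (1,3): δ = 81.64°  ·
  (1,4): δ = 17.22°  ✓
  (1,5): δ = 34.21°  ·
  (1,6): δ = 83.27°  ·
  (2,3): δ = 128.88°  ·
  (2,4): δ = 64.46°  ·
  (2,5): δ = 13.03°  ✓
  (2,6): δ = 36.03°  ·
  (3,4): δ = 115.58°  ·
  (3,5): δ = 64.15°  ·
  (3,6): δ = 15.09°  ✓
  (4,5): δ = 128.57°  ·
  (4,6): δ = 79.51°  ·
  (5,6): δ = 130.94°  ·
antipodal pairs: 4

count = 4; pairs: (0,4), (1,4), (2,5), (3,6)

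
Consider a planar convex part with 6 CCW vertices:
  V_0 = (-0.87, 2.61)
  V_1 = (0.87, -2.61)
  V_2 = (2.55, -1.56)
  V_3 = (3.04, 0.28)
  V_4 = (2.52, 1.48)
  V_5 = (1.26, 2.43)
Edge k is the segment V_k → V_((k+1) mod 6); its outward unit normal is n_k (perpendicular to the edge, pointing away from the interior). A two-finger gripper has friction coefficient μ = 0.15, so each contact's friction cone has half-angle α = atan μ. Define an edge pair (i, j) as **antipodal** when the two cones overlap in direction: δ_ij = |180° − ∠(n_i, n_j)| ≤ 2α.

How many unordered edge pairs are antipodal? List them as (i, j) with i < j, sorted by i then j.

α = atan 0.15 = 8.53°;  2α = 17.06°
n_0 = (-0.9487, -0.3162)
n_1 = (+0.5300, -0.8480)
n_2 = (+0.9663, -0.2573)
n_3 = (+0.9176, +0.3976)
n_4 = (+0.6020, +0.7985)
n_5 = (+0.0842, +0.9964)
  (0,1): δ = 76.43°  ·
  (0,2): δ = 33.35°  ·
  (0,3): δ = 4.99°  ✓
  (0,4): δ = 34.55°  ·
  (0,5): δ = 66.73°  ·
  (1,2): δ = 136.92°  ·
  (1,3): δ = 98.58°  ·
  (1,4): δ = 69.02°  ·
  (1,5): δ = 36.84°  ·
  (2,3): δ = 141.66°  ·
  (2,4): δ = 112.10°  ·
  (2,5): δ = 79.92°  ·
  (3,4): δ = 150.44°  ·
  (3,5): δ = 118.26°  ·
  (4,5): δ = 147.82°  ·
antipodal pairs: 1

count = 1; pairs: (0,3)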